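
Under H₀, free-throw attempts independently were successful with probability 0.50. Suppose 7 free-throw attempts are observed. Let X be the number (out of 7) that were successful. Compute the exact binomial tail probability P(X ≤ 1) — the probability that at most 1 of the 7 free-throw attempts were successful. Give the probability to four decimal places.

P = 0.0625

X is binomial with n = 7 and p = 0.50.
P(X ≤ 1) = C(7,0)·0.50^0·0.50^7 + C(7,1)·0.50^1·0.50^6.
= 0.007812 + 0.054688 = 0.0625.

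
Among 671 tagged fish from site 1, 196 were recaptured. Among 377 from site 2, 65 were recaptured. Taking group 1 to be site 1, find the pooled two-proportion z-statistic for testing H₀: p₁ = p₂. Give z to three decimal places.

z = 4.300

p̂₁ = 196/671 = 0.29210, p̂₂ = 65/377 = 0.17241.
Pooled p̂ = (196+65)/(671+377) = 261/1048 = 0.24905.
SE = √[p̂(1−p̂)(1/n₁+1/n₂)] = √[0.24905·0.75095·(1/671+1/377)] ≈ 0.027835.
z = 0.11969/0.027835 = 4.300.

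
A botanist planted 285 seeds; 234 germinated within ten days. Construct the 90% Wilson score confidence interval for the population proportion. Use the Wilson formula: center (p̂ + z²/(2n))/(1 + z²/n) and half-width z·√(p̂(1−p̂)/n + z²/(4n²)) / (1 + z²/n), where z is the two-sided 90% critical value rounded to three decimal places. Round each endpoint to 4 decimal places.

(0.7807, 0.8553)

Here p̂ = 234/285 = 0.82105 and z = 1.645 (z² = 2.706025).
1 + z²/n = 1.009495.
Adjusted center: (0.82105 + z²/(2n))/1.009495 = 0.81803.
Radicand: p̂(1−p̂)/n + z²/(4n²) = 0.000515527 + 0.000008329 = 0.000523856.
Half-width = z·√(radicand)/denom = 1.645·0.022888/1.009495 = 0.03730.
CI: 0.81803 ± 0.03730 = (0.7807, 0.8553).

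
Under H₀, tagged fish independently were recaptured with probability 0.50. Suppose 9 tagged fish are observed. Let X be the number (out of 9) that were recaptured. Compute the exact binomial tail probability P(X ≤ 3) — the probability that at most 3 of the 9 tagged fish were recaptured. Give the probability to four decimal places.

X ~ Binomial(n=9, p=0.50).
P(X ≤ 3) = C(9,0)·0.50^0·0.50^9 + C(9,1)·0.50^1·0.50^8 + C(9,2)·0.50^2·0.50^7 + C(9,3)·0.50^3·0.50^6.
= 0.001953 + 0.017578 + 0.070312 + 0.164062 = 0.2539.

P = 0.2539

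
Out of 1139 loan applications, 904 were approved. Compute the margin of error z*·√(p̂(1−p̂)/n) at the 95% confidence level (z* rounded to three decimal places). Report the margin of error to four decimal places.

ME = 0.0235

The sample proportion is 904/1139 = 0.79368.
SE = √(p̂(1−p̂)/n) = √(0.163753/1139) = 0.011990.
The 95% critical value is z* = 1.960.
So ME = 0.0235.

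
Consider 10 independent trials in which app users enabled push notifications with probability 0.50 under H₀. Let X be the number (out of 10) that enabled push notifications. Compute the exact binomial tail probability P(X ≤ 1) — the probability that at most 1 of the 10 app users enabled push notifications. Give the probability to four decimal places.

P = 0.0107

X is binomial with n = 10 and p = 0.50.
P(X ≤ 1) = C(10,0)·0.50^0·0.50^10 + C(10,1)·0.50^1·0.50^9.
= 0.000977 + 0.009766 = 0.0107.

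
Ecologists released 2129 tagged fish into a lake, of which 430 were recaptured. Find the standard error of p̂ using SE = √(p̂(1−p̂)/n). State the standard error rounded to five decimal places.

SE = 0.00870

Sample proportion p̂ = 430/2129 = 0.20197.
p̂(1−p̂) = 0.161178.
Dividing by n and taking the root: √0.000075706 = 0.00870.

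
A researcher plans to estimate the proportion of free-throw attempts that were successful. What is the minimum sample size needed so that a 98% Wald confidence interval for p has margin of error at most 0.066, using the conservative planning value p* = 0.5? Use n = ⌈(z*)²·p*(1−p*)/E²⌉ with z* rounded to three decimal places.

For 98% confidence, z* = 2.326.
p*(1−p*) = 0.50·0.50 = 0.2500.
Required n before rounding: 5.410276 × 0.2500 / 0.066² = 310.507.
⌈310.507⌉ = 311.

n = 311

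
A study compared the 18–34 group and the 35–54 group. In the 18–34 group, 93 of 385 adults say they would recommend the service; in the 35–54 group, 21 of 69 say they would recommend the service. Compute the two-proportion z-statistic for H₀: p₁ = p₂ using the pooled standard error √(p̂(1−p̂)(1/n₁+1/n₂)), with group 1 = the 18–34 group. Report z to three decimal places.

p̂₁ = 93/385 = 0.24156, p̂₂ = 21/69 = 0.30435.
Pooling: p̂ = 114/454 = 0.25110.
SE = √[p̂(1−p̂)(1/n₁+1/n₂)] = √[0.25110·0.74890·(1/385+1/69)] ≈ 0.056690.
z = -0.06279/0.056690 = -1.108.

z = -1.108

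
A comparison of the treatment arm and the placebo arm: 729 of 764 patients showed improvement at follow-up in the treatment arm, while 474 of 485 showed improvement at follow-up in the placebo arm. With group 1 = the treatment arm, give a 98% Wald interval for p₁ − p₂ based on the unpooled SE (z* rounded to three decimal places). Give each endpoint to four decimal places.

p̂₁ = 0.95419, p̂₂ = 0.97732, so the observed difference is -0.02313.
SE = √(0.000057216 + 0.000045703) = √0.000102919 = 0.010145.
z* = 2.326 at the 98% level. Margin of error = 0.02360.
CI: -0.02313 ± 0.02360 = (-0.0467, 0.0005).

(-0.0467, 0.0005)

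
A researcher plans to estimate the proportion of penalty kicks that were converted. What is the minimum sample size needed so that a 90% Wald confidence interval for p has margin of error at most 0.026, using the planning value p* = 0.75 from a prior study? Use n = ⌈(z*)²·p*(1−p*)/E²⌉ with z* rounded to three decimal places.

n = 751

z* = 1.645 at the 90% level.
p*(1−p*) = 0.1875.
(z*)²·p*(1−p*)/E² = 2.706025·0.1875/0.000676 = 750.562.
Rounding up, n = 751.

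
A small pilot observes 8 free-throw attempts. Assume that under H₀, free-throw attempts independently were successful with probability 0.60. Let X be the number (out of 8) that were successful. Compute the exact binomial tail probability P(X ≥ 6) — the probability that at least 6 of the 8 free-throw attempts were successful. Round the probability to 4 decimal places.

X is binomial with n = 8 and p = 0.60.
P(X ≥ 6) = C(8,6)·0.60^6·0.40^2 + C(8,7)·0.60^7·0.40^1 + C(8,8)·0.60^8·0.40^0.
= 0.209019 + 0.089580 + 0.016796 = 0.3154.

P = 0.3154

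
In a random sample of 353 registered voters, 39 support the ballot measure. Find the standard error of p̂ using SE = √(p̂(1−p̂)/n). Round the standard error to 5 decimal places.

SE = 0.01669

With x = 39 successes in n = 353, p̂ = 0.11048.
p̂(1−p̂) = 0.11048·0.88952 = 0.098274.
SE = √(0.098274/353) = √0.000278397 = 0.01669.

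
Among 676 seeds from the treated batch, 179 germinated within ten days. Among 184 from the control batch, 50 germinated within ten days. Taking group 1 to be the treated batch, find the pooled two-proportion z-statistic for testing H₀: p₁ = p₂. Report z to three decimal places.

z = -0.189

Sample proportions: p̂₁ = 179/676 = 0.26479 and p̂₂ = 50/184 = 0.27174.
Pooled p̂ = (179+50)/(676+184) = 229/860 = 0.26628.
SE = √[p̂(1−p̂)(1/n₁+1/n₂)] = √[0.26628·0.73372·(1/676+1/184)] ≈ 0.036754.
z = (p̂₁ − p̂₂)/SE = (0.26479 − 0.27174)/0.036754 = -0.00695/0.036754 = -0.189.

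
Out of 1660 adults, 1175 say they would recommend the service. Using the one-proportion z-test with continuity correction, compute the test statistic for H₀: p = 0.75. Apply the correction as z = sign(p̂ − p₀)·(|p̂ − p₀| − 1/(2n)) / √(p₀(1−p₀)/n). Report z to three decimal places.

z = -3.939

p̂ = 1175/1660 = 0.70783. p̂ − p₀ = -0.042169.
1/(2n) = 0.000301.
Corrected numerator: |-0.042169| − 0.000301 = 0.041868.
Null standard error: √(0.75·0.25/1660) = √0.000112952 = 0.010628.
z = (−)0.041868/0.010628 = -3.939.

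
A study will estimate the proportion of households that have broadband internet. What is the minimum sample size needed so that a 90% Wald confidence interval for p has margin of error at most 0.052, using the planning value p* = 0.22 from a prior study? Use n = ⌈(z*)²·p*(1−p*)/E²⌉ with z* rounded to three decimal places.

z* = 1.645 at the 90% level.
p*(1−p*) = 0.1716.
Required n before rounding: 2.706025 × 0.1716 / 0.052² = 171.729.
Rounding up, n = 172.

n = 172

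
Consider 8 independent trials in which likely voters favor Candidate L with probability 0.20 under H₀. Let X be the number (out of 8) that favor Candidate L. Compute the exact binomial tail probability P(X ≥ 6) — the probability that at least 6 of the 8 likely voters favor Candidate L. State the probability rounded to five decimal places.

P = 0.00123

X ~ Binomial(n=8, p=0.20).
P(X ≥ 6) = C(8,6)·0.20^6·0.80^2 + C(8,7)·0.20^7·0.80^1 + C(8,8)·0.20^8·0.80^0.
= 0.001147 + 0.000082 + 0.000003 = 0.00123.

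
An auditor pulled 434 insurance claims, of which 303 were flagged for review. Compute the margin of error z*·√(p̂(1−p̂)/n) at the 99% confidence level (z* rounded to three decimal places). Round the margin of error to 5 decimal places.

With x = 303 successes in n = 434, p̂ = 0.69816.
SE = √(p̂(1−p̂)/n) = √(0.210734/434) = 0.022035.
For 99% confidence, z* = 2.576.
So ME = 0.05676.

ME = 0.05676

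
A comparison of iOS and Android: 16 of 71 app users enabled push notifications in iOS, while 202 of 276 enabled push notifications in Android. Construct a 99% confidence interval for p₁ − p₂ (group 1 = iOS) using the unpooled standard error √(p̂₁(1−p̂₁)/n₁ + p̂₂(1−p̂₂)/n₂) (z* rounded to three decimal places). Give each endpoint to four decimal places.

p̂₁ = 0.22535, p̂₂ = 0.73188, so the observed difference is -0.50653.
Unpooled SE = √(p̂₁(1−p̂₁)/n₁ + p̂₂(1−p̂₂)/n₂) = √(0.002458712 + 0.000710977) = 0.056300.
z* = 2.576 at the 99% level. Margin of error = 0.14503.
CI: -0.50653 ± 0.14503 = (-0.6516, -0.3615).

(-0.6516, -0.3615)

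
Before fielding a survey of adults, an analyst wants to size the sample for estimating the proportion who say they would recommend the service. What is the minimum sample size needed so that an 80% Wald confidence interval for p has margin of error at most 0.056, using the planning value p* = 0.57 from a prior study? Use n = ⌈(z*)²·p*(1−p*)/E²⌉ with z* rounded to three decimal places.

The 80% critical value is z* = 1.282.
p*(1−p*) = 0.2451.
Required n before rounding: 1.643524 × 0.2451 / 0.056² = 128.453.
⌈128.453⌉ = 129.

n = 129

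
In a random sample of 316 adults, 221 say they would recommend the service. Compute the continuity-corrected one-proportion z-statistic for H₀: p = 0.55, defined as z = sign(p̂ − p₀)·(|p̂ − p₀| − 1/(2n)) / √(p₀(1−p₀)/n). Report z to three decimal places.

Sample proportion p̂ = 221/316 = 0.69937. p̂ − p₀ = 0.149367.
Continuity correction 1/(2n) = 1/632 = 0.001582.
Corrected numerator: |0.149367| − 0.001582 = 0.147785.
Under H₀, SE = √(p₀(1−p₀)/n) = √(0.55·0.45/316) = √0.000783228 = 0.027986.
z = (+)0.147785/0.027986 = 5.281.

z = 5.281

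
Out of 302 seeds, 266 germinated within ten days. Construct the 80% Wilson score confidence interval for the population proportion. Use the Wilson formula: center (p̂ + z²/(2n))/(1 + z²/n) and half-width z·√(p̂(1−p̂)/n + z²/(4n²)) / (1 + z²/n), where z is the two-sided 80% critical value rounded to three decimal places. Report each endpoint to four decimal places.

Here p̂ = 266/302 = 0.88079 and z = 1.282 (z² = 1.643524).
Denominator 1 + z²/n = 1 + 1.643524/302 = 1.005442.
Center = (0.88079 + 0.002721)/1.005442 = 0.87873.
Radicand: p̂(1−p̂)/n + z²/(4n²) = 0.000347667 + 0.000004505 = 0.000352172.
Half-width = 1.282·√0.000352172/1.005442 = 0.02393.
Interval: 0.87873 ± 0.02393 → (0.8548, 0.9027).

(0.8548, 0.9027)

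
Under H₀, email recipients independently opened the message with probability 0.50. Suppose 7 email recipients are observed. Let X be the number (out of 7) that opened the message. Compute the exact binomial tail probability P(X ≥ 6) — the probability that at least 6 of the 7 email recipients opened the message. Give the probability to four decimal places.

P = 0.0625

X is binomial with n = 7 and p = 0.50.
P(X ≥ 6) = C(7,6)·0.50^6·0.50^1 + C(7,7)·0.50^7·0.50^0.
= 0.054688 + 0.007812 = 0.0625.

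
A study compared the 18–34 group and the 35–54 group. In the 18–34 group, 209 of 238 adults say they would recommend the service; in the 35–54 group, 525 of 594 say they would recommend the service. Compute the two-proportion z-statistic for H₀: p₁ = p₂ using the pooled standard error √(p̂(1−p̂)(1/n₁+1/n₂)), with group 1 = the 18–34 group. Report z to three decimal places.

z = -0.230

p̂₁ = 209/238 = 0.87815, p̂₂ = 525/594 = 0.88384.
Pooling: p̂ = 734/832 = 0.88221.
SE = √[p̂(1−p̂)(1/n₁+1/n₂)] = √[0.88221·0.11779·(1/238+1/594)] ≈ 0.024730.
z = (p̂₁ − p̂₂)/SE = (0.87815 − 0.88384)/0.024730 = -0.00569/0.024730 = -0.230.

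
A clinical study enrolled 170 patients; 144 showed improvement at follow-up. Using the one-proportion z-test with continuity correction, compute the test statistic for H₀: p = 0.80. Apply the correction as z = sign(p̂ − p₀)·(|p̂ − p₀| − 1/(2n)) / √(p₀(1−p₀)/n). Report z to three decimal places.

The sample proportion is 144/170 = 0.84706. p̂ − p₀ = 0.047059.
Continuity correction 1/(2n) = 1/340 = 0.002941.
Corrected numerator: |0.047059| − 0.002941 = 0.044118.
Under H₀, SE = √(p₀(1−p₀)/n) = √(0.80·0.20/170) = √0.000941176 = 0.030679.
z = +0.044118/0.030679 = 1.438.

z = 1.438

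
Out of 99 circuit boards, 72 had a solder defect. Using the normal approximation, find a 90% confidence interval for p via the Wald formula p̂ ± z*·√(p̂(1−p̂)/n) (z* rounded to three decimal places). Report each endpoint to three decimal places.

(0.654, 0.801)

With x = 72 successes in n = 99, p̂ = 0.72727.
SE(p̂) = √(0.72727·0.27273/99) = 0.044761.
z* = 1.645 at the 90% level.
Margin of error: 1.645 × 0.044761 = 0.07363.
So the interval runs from 0.654 to 0.801.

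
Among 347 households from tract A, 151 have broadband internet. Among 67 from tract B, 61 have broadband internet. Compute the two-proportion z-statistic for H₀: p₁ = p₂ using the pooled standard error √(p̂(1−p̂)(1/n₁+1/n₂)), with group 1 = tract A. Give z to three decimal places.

z = -7.126

Sample proportions: p̂₁ = 151/347 = 0.43516 and p̂₂ = 61/67 = 0.91045.
Pooling: p̂ = 212/414 = 0.51208.
Pooled SE = √[0.2498541·0.01780722] ≈ 0.066702.
z = (p̂₁ − p̂₂)/SE = (0.43516 − 0.91045)/0.066702 = -0.47529/0.066702 = -7.126.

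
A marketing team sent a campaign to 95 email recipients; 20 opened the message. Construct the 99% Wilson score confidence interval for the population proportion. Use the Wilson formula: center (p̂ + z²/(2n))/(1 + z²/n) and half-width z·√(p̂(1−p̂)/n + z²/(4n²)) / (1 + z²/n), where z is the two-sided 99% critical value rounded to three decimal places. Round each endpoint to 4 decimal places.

p̂ = 20/95 = 0.21053; z = 2.576, so z² = 6.635776.
1 + z²/n = 1.069850.
Adjusted center: (0.21053 + z²/(2n))/1.069850 = 0.22943.
Radicand: p̂(1−p̂)/n + z²/(4n²) = 0.001749526 + 0.000183817 = 0.001933343.
Half-width = z·√(radicand)/denom = 2.576·0.043970/1.069850 = 0.10587.
So the interval runs from 0.1236 to 0.3353.

(0.1236, 0.3353)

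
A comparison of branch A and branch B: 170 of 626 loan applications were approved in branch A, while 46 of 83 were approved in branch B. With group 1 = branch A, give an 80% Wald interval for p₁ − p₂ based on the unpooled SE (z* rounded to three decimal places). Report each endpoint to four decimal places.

(-0.3562, -0.2091)

p̂₁ = 0.27157, p̂₂ = 0.55422, so the observed difference is -0.28265.
Unpooled SE = √(p̂₁(1−p̂₁)/n₁ + p̂₂(1−p̂₂)/n₂) = √(0.000316003 + 0.002976633) = 0.057381.
z* = 1.282 at the 80% level. Margin = 1.282·0.057381 = 0.07356.
Interval: -0.28265 ± 0.07356 → (-0.3562, -0.2091).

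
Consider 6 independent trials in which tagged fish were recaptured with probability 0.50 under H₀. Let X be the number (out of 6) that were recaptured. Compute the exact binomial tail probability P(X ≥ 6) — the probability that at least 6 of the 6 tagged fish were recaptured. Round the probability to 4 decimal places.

P = 0.0156

X is binomial with n = 6 and p = 0.50.
P(X ≥ 6) = C(6,6)·0.50^6·0.50^0.
= 0.015625 = 0.0156.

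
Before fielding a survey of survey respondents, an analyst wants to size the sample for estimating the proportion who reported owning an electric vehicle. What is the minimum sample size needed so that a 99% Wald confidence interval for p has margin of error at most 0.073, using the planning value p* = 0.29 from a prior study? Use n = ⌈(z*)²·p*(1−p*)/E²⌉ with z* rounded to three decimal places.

n = 257

The 99% critical value is z* = 2.576.
p*(1−p*) = 0.29·0.71 = 0.2059.
(z*)²·p*(1−p*)/E² = 6.635776·0.2059/0.005329 = 256.391.
⌈256.391⌉ = 257.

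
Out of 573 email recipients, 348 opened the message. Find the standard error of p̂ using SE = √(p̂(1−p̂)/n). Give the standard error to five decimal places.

SE = 0.02040

With x = 348 successes in n = 573, p̂ = 0.60733.
p̂(1−p̂) = 0.238480.
Dividing by n and taking the root: √0.000416195 = 0.02040.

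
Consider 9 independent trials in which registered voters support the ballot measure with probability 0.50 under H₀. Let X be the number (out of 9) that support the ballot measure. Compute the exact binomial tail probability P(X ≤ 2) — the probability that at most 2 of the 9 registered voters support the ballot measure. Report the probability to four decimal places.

X ~ Binomial(n=9, p=0.50).
P(X ≤ 2) = C(9,0)·0.50^0·0.50^9 + C(9,1)·0.50^1·0.50^8 + C(9,2)·0.50^2·0.50^7.
= 0.001953 + 0.017578 + 0.070312 = 0.0898.

P = 0.0898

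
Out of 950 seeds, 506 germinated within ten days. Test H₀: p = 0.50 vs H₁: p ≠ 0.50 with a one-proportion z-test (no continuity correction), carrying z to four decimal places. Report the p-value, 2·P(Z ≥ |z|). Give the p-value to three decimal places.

p-value = 0.044

The sample proportion is 506/950 = 0.53263.
Null standard error: √(0.50·0.50/950) = √0.000263158 = 0.016222.
z = (p̂ − p₀)/SE = (506/950 − 0.50)/0.016222 ≈ 2.0115.
From the standard normal, 2·P(Z ≥ |z|) = 0.044.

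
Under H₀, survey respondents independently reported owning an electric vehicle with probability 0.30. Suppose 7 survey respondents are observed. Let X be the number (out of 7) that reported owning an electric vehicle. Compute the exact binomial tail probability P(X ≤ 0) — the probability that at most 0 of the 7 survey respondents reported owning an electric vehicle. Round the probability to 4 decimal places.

P = 0.0824

X ~ Binomial(n=7, p=0.30).
P(X ≤ 0) = C(7,0)·0.30^0·0.70^7.
= 0.082354 = 0.0824.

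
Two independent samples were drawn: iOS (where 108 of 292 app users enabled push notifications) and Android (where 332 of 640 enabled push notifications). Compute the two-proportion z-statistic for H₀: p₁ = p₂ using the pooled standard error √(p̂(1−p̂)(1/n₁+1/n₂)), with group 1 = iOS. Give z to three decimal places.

p̂₁ = 108/292 = 0.36986, p̂₂ = 332/640 = 0.51875.
Pooling: p̂ = 440/932 = 0.47210.
Pooled SE = √[0.2492218·0.00498716] ≈ 0.035255.
z = (p̂₁ − p̂₂)/SE = (0.36986 − 0.51875)/0.035255 = -0.14889/0.035255 = -4.223.

z = -4.223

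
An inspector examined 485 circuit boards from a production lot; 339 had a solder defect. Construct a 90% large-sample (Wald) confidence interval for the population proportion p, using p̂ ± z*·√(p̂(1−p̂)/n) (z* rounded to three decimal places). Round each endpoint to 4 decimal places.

Sample proportion p̂ = 339/485 = 0.69897.
SE(p̂) = √(0.69897·0.30103/485) = 0.020829.
z* = 1.645 at the 90% level.
Margin of error: 1.645 × 0.020829 = 0.03426.
So the interval runs from 0.6647 to 0.7332.

(0.6647, 0.7332)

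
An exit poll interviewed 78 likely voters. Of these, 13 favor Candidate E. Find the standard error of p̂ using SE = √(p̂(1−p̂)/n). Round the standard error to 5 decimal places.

With x = 13 successes in n = 78, p̂ = 0.16667.
p̂(1−p̂) = 0.138891.
Dividing by n and taking the root: √0.001780654 = 0.04220.

SE = 0.04220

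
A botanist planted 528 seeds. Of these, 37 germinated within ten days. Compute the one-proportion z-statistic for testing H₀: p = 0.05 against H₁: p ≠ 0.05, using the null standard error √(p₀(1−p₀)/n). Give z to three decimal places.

z = 2.117

The sample proportion is 37/528 = 0.07008.
Under H₀, SE = √(p₀(1−p₀)/n) = √(0.05·0.95/528) = √0.000089962 = 0.009485.
Test statistic: z = 0.02008/0.009485 = 2.117.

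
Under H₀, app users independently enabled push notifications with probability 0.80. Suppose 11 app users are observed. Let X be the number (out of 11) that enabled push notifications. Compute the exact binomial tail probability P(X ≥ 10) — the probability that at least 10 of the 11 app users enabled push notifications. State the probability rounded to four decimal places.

P = 0.3221

X is binomial with n = 11 and p = 0.80.
P(X ≥ 10) = C(11,10)·0.80^10·0.20^1 + C(11,11)·0.80^11·0.20^0.
= 0.236223 + 0.085899 = 0.3221.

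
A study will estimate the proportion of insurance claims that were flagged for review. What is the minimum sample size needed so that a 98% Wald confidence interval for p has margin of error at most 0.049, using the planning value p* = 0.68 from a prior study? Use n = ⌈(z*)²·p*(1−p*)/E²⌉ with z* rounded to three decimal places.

For 98% confidence, z* = 2.326.
p*(1−p*) = 0.2176.
(z*)²·p*(1−p*)/E² = 5.410276·0.2176/0.002401 = 490.327.
⌈490.327⌉ = 491.

n = 491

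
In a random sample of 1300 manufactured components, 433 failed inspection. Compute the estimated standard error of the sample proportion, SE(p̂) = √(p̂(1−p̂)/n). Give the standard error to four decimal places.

SE = 0.0131

Sample proportion p̂ = 433/1300 = 0.33308.
p̂(1−p̂) = 0.222138.
SE = √(0.222138/1300) = √0.000170875 = 0.0131.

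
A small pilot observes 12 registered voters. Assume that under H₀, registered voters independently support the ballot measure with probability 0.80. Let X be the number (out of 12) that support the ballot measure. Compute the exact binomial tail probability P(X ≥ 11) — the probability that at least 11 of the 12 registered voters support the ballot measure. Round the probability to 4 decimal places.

X is binomial with n = 12 and p = 0.80.
P(X ≥ 11) = C(12,11)·0.80^11·0.20^1 + C(12,12)·0.80^12·0.20^0.
= 0.206158 + 0.068719 = 0.2749.

P = 0.2749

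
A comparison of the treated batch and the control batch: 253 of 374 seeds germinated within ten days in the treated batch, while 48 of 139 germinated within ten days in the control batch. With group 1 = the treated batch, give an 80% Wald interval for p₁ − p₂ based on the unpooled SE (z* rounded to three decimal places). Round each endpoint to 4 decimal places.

p̂₁ = 253/374 = 0.67647, p̂₂ = 48/139 = 0.34532; p̂₁ − p̂₂ = 0.33115.
Unpooled SE = √(p̂₁(1−p̂₁)/n₁ + p̂₂(1−p̂₂)/n₂) = √(0.000585182 + 0.001626441) = 0.047028.
For 80% confidence, z* = 1.282. Margin = 1.282·0.047028 = 0.06029.
CI: 0.33115 ± 0.06029 = (0.2709, 0.3914).

(0.2709, 0.3914)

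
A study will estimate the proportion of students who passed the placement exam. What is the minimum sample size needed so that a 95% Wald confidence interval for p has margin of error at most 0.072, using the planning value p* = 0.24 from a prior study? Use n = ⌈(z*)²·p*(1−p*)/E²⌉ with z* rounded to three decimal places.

n = 136

For 95% confidence, z* = 1.960.
p*(1−p*) = 0.1824.
(z*)²·p*(1−p*)/E² = 3.841600·0.1824/0.005184 = 135.167.
⌈135.167⌉ = 136.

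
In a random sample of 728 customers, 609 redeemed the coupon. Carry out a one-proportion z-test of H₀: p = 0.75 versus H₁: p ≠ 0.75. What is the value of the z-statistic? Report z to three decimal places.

z = 5.392

p̂ = 609/728 = 0.83654.
Null standard error: √(0.75·0.25/728) = √0.000257555 = 0.016049.
Test statistic: z = 0.08654/0.016049 = 5.392.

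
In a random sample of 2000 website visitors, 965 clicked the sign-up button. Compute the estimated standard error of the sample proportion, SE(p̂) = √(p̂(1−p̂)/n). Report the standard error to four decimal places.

SE = 0.0112

The sample proportion is 965/2000 = 0.48250.
p̂(1−p̂) = 0.48250·0.51750 = 0.249694.
SE = √(0.249694/2000) = √0.000124847 = 0.0112.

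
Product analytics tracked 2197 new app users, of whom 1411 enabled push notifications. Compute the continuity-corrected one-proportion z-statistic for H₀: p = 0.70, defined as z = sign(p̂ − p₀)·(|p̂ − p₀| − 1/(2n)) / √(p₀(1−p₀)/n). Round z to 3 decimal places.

z = -5.885

Sample proportion p̂ = 1411/2197 = 0.64224. p̂ − p₀ = -0.057761.
Continuity correction 1/(2n) = 1/4394 = 0.000228.
Corrected numerator: |-0.057761| − 0.000228 = 0.057533.
Under H₀, SE = √(p₀(1−p₀)/n) = √(0.70·0.30/2197) = √0.000095585 = 0.009777.
z = −0.057533/0.009777 = -5.885.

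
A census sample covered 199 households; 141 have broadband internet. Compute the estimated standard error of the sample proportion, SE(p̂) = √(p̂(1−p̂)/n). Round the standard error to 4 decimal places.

SE = 0.0322

p̂ = 141/199 = 0.70854.
p̂(1−p̂) = 0.70854·0.29146 = 0.206511.
SE = √(0.206511/199) = √0.001037744 = 0.0322.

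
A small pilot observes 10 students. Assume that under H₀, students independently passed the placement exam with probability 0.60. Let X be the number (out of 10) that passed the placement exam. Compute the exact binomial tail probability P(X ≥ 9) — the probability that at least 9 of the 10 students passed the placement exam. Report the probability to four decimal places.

P = 0.0464

X is binomial with n = 10 and p = 0.60.
P(X ≥ 9) = C(10,9)·0.60^9·0.40^1 + C(10,10)·0.60^10·0.40^0.
= 0.040311 + 0.006047 = 0.0464.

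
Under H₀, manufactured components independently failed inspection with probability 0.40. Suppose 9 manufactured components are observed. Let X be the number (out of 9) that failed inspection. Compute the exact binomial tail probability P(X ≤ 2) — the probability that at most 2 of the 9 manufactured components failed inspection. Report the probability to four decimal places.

P = 0.2318

X is binomial with n = 9 and p = 0.40.
P(X ≤ 2) = C(9,0)·0.40^0·0.60^9 + C(9,1)·0.40^1·0.60^8 + C(9,2)·0.40^2·0.60^7.
= 0.010078 + 0.060466 + 0.161243 = 0.2318.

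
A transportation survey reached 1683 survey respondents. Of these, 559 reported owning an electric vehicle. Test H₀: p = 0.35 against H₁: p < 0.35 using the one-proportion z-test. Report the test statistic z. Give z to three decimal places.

z = -1.536

With x = 559 successes in n = 1683, p̂ = 0.33214.
Under H₀, SE = √(p₀(1−p₀)/n) = √(0.35·0.65/1683) = √0.000135175 = 0.011626.
Test statistic: z = -0.01786/0.011626 = -1.536.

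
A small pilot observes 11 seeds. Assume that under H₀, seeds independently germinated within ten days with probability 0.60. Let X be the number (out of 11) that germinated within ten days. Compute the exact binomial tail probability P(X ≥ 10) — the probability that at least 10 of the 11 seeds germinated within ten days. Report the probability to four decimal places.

X is binomial with n = 11 and p = 0.60.
P(X ≥ 10) = C(11,10)·0.60^10·0.40^1 + C(11,11)·0.60^11·0.40^0.
= 0.026605 + 0.003628 = 0.0302.

P = 0.0302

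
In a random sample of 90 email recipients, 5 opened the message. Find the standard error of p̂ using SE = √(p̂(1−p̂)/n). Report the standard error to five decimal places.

SE = 0.02415

Sample proportion p̂ = 5/90 = 0.05556.
p̂(1−p̂) = 0.05556·0.94444 = 0.052473.
SE = √(0.052473/90) = √0.000583033 = 0.02415.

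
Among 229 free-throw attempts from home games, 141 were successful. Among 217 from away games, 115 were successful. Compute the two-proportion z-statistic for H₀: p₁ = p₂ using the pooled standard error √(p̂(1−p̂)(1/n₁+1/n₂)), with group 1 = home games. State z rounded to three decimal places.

z = 1.831

Sample proportions: p̂₁ = 141/229 = 0.61572 and p̂₂ = 115/217 = 0.52995.
Pooling: p̂ = 256/446 = 0.57399.
Pooled SE = √[0.2445253·0.00897511] ≈ 0.046847.
z = (p̂₁ − p̂₂)/SE = (0.61572 − 0.52995)/0.046847 = 0.08577/0.046847 = 1.831.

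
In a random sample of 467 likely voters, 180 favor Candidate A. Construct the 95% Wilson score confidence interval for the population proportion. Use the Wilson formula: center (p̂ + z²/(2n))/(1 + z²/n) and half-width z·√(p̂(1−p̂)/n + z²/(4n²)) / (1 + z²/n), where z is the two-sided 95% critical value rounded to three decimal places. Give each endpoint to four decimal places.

(0.3424, 0.4303)

p̂ = 180/467 = 0.38544; z = 1.960, so z² = 3.841600.
1 + z²/n = 1.008226.
Center = (0.38544 + 0.004113)/1.008226 = 0.38637.
Radicand: p̂(1−p̂)/n + z²/(4n²) = 0.000507229 + 0.000004404 = 0.000511633.
Half-width = 1.960·√0.000511633/1.008226 = 0.04397.
CI: 0.38637 ± 0.04397 = (0.3424, 0.4303).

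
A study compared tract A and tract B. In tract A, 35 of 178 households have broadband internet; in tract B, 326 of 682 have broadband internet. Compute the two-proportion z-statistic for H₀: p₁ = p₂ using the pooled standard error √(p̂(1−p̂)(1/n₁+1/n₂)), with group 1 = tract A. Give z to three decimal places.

p̂₁ = 35/178 = 0.19663, p̂₂ = 326/682 = 0.47801.
Pooling: p̂ = 361/860 = 0.41977.
Pooled SE = √[0.2435627·0.00708425] ≈ 0.041539.
z = -0.28138/0.041539 = -6.774.

z = -6.774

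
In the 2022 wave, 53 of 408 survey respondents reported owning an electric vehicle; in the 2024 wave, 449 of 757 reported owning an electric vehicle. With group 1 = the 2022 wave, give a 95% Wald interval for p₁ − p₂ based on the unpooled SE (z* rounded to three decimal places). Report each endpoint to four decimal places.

p̂₁ = 0.12990, p̂₂ = 0.59313, so the observed difference is -0.46323.
SE = √(0.000277028 + 0.000318793) = √0.000595821 = 0.024409.
For 95% confidence, z* = 1.960. Margin of error = 0.04784.
So the interval runs from -0.5111 to -0.4154.

(-0.5111, -0.4154)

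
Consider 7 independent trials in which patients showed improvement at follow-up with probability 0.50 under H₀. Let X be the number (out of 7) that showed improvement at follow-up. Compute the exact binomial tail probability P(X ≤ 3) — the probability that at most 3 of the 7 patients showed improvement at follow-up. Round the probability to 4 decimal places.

X is binomial with n = 7 and p = 0.50.
P(X ≤ 3) = C(7,0)·0.50^0·0.50^7 + C(7,1)·0.50^1·0.50^6 + C(7,2)·0.50^2·0.50^5 + C(7,3)·0.50^3·0.50^4.
= 0.007812 + 0.054688 + 0.164062 + 0.273438 = 0.5000.

P = 0.5000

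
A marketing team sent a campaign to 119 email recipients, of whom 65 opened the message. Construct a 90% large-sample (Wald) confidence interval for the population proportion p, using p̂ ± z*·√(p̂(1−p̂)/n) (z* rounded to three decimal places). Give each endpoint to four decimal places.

The sample proportion is 65/119 = 0.54622.
SE(p̂) = √(0.54622·0.45378/119) = 0.045639.
z* = 1.645 at the 90% level.
Margin = 1.645·0.045639 = 0.07508.
CI: 0.54622 ± 0.07508 = (0.4711, 0.6213).

(0.4711, 0.6213)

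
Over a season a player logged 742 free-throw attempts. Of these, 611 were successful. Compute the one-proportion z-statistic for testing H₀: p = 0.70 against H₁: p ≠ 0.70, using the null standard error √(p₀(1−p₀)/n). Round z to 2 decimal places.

p̂ = 611/742 = 0.82345.
SE₀ = √(0.70·0.30/742) = 0.016823.
z = (p̂ − p₀)/SE = (0.82345 − 0.70)/0.016823 = 7.34.

z = 7.34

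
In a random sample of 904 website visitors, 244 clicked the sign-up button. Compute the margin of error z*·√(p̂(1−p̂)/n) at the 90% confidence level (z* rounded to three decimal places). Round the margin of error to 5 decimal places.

ME = 0.02429

Sample proportion p̂ = 244/904 = 0.26991.
SE(p̂) = √(0.26991·0.73009/904) = 0.014764.
For 90% confidence, z* = 1.645.
ME = 1.645·0.014764 = 0.02429.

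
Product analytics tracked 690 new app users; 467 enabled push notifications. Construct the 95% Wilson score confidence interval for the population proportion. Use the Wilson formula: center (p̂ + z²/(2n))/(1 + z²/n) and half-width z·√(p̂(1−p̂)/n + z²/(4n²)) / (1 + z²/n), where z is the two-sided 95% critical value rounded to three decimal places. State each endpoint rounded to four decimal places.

(0.6410, 0.7106)

p̂ = 467/690 = 0.67681; z = 1.960, so z² = 3.841600.
Denominator 1 + z²/n = 1 + 3.841600/690 = 1.005568.
Adjusted center: (0.67681 + z²/(2n))/1.005568 = 0.67583.
Radicand: p̂(1−p̂)/n + z²/(4n²) = 0.000317011 + 0.000002017 = 0.000319028.
Half-width = 1.960·√0.000319028/1.005568 = 0.03481.
Interval: 0.67583 ± 0.03481 → (0.6410, 0.7106).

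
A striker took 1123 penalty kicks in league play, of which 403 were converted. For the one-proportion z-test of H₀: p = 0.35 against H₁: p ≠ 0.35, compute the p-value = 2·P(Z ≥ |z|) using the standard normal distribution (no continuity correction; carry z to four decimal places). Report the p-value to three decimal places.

Sample proportion p̂ = 403/1123 = 0.35886.
SE₀ = √(0.35·0.65/1123) = 0.014233.
Test statistic (full precision, shown to 4 dp): z = (403/1123 − 0.35)/SE₀ ≈ 0.6225.
p-value = 2·P(Z ≥ |z|) with z = 0.6225 → 0.534.

p-value = 0.534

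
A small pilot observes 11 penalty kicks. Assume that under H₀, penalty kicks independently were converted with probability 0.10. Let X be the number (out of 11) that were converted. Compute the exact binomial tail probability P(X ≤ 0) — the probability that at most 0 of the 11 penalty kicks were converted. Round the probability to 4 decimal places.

P = 0.3138

X ~ Binomial(n=11, p=0.10).
P(X ≤ 0) = C(11,0)·0.10^0·0.90^11.
= 0.313811 = 0.3138.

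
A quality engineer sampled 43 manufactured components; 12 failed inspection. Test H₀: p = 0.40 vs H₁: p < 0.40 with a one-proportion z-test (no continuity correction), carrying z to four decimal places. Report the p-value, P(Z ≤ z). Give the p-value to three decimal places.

With x = 12 successes in n = 43, p̂ = 0.27907.
SE₀ = √(0.40·0.60/43) = 0.074709.
z = (p̂ − p₀)/SE = (12/43 − 0.40)/0.074709 ≈ -1.6187.
From the standard normal, P(Z ≤ z) = 0.053.

p-value = 0.053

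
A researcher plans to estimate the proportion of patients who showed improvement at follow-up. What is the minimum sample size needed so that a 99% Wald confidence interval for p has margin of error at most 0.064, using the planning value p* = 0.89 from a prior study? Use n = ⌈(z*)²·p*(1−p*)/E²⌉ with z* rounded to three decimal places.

z* = 2.576 at the 99% level.
p*(1−p*) = 0.89·0.11 = 0.0979.
(z*)²·p*(1−p*)/E² = 6.635776·0.0979/0.004096 = 158.604.
⌈158.604⌉ = 159.

n = 159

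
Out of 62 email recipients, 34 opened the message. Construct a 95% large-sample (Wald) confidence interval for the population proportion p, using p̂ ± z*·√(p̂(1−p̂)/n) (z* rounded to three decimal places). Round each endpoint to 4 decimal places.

Sample proportion p̂ = 34/62 = 0.54839.
SE = √(p̂(1−p̂)/n) = √(0.247659/62) = 0.063202.
z* = 1.960 at the 95% level.
Margin of error: 1.960 × 0.063202 = 0.12388.
CI: 0.54839 ± 0.12388 = (0.4245, 0.6723).

(0.4245, 0.6723)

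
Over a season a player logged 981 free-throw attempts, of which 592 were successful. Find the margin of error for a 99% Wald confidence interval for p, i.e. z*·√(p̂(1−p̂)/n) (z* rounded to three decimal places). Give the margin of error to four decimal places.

ME = 0.0402

The sample proportion is 592/981 = 0.60347.
SE = √(p̂(1−p̂)/n) = √(0.239295/981) = 0.015618.
The 99% critical value is z* = 2.576.
ME = 2.576·0.015618 = 0.0402.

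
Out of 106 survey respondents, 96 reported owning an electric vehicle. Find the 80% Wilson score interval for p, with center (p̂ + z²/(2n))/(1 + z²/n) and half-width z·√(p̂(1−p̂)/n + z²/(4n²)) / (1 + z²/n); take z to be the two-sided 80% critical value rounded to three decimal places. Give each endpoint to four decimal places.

p̂ = 96/106 = 0.90566; z = 1.282, so z² = 1.643524.
Denominator 1 + z²/n = 1 + 1.643524/106 = 1.015505.
Center = (0.90566 + 0.007752)/1.015505 = 0.89947.
Radicand: p̂(1−p̂)/n + z²/(4n²) = 0.000806035 + 0.000036568 = 0.000842603.
Half-width = 1.282·√0.000842603/1.015505 = 0.03665.
Interval: 0.89947 ± 0.03665 → (0.8628, 0.9361).

(0.8628, 0.9361)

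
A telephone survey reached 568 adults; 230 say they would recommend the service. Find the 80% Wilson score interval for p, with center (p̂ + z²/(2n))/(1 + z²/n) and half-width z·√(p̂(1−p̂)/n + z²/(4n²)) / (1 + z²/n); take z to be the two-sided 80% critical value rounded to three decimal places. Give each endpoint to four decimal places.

p̂ = 230/568 = 0.40493; z = 1.282, so z² = 1.643524.
1 + z²/n = 1.002894.
Center = (0.40493 + 0.001447)/1.002894 = 0.40520.
Radicand: p̂(1−p̂)/n + z²/(4n²) = 0.000424228 + 0.000001274 = 0.000425502.
Half-width = 1.282·√0.000425502/1.002894 = 0.02637.
Interval: 0.40520 ± 0.02637 → (0.3788, 0.4316).

(0.3788, 0.4316)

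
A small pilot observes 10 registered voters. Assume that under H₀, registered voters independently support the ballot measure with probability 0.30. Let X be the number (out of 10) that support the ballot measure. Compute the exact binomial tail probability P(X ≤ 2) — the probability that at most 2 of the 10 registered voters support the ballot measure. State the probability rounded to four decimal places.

P = 0.3828

X is binomial with n = 10 and p = 0.30.
P(X ≤ 2) = C(10,0)·0.30^0·0.70^10 + C(10,1)·0.30^1·0.70^9 + C(10,2)·0.30^2·0.70^8.
= 0.028248 + 0.121061 + 0.233474 = 0.3828.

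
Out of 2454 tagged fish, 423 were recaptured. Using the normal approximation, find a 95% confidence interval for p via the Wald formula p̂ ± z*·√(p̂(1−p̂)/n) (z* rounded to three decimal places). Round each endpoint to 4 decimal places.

The sample proportion is 423/2454 = 0.17237.
SE(p̂) = √(0.17237·0.82763/2454) = 0.007625.
For 95% confidence, z* = 1.960.
Margin of error: 1.960 × 0.007625 = 0.01494.
So the interval runs from 0.1574 to 0.1873.

(0.1574, 0.1873)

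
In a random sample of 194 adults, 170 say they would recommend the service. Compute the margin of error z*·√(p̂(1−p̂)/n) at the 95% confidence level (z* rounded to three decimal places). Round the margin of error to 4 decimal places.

ME = 0.0463

p̂ = 170/194 = 0.87629.
SE = √(p̂(1−p̂)/n) = √(0.108407/194) = 0.023639.
z* = 1.960 at the 95% level.
So ME = 0.0463.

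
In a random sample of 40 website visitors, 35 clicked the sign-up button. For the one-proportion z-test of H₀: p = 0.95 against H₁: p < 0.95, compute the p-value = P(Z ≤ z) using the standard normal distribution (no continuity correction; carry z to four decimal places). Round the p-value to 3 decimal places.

p-value = 0.015

Sample proportion p̂ = 35/40 = 0.87500.
SE₀ = √(0.95·0.05/40) = 0.034460.
z = (p̂ − p₀)/SE = (35/40 − 0.95)/0.034460 ≈ -2.1764.
From the standard normal, P(Z ≤ z) = 0.015.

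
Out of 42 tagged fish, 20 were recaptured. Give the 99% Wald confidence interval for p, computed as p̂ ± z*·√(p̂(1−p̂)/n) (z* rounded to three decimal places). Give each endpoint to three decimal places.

(0.278, 0.675)

Sample proportion p̂ = 20/42 = 0.47619.
SE(p̂) = √(0.47619·0.52381/42) = 0.077064.
For 99% confidence, z* = 2.576.
Margin = 2.576·0.077064 = 0.19852.
So the interval runs from 0.278 to 0.675.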